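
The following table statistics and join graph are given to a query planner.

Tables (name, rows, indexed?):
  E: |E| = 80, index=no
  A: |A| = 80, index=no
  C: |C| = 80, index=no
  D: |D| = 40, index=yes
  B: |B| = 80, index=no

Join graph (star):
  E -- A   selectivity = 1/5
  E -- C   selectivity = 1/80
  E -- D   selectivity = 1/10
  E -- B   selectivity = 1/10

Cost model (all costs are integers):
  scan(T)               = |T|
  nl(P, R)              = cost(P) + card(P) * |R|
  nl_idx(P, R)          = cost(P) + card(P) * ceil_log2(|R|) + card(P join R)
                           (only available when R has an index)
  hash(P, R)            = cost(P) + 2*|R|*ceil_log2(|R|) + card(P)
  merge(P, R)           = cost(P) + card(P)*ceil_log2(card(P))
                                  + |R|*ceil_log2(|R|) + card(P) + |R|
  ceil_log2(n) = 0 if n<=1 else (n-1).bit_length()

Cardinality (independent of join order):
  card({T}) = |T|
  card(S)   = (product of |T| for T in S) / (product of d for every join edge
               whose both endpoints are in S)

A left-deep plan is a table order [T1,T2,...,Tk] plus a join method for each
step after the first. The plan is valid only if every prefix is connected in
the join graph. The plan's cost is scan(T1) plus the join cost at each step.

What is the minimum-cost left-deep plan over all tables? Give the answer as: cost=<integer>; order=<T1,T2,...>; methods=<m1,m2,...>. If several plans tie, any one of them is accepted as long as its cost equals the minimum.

cost=6960; order=C,E,D,B,A; methods=hash,hash,hash,hash

Selinger DP (subsets sized 1..n):
  {E}: scan cost=80, card=80
  {A}: scan cost=80, card=80
  {C}: scan cost=80, card=80
  {D}: scan cost=40, card=40
  {B}: scan cost=80, card=80
  {AE}: card=1280; try (E,hash)→1280, (A,hash)→1280, (E,merge)→1360, (A,merge)→1360, (E,nl)→6480, (A,nl)→6480; best=1280 via (E,hash)
  {CE}: card=80; try (E,hash)→1280, (C,hash)→1280, (E,merge)→1360, (C,merge)→1360, (E,nl)→6480, (C,nl)→6480; best=1280 via (E,hash)
  {DE}: card=320; try (D,hash)→640, (D,nl_idx)→880, (E,merge)→960, (D,merge)→1000, (E,hash)→1200, (E,nl)→3240 …(+1); best=640 via (D,hash)
  {BE}: card=640; try (E,hash)→1280, (B,hash)→1280, (E,merge)→1360, (B,merge)→1360, (E,nl)→6480, (B,nl)→6480; best=1280 via (E,hash)
  {ACE}: card=1280; try (A,hash)→2480, (A,merge)→2560, (C,hash)→3680, (A,nl)→7680, (C,merge)→17280, (C,nl)→103680; best=2480 via (A,hash)
  {ADE}: card=5120; try (A,hash)→2080, (D,hash)→3040, (A,merge)→4480, (D,nl_idx)→14080, (D,merge)→16920, (A,nl)→26240 …(+1); best=2080 via (A,hash)
  {ABE}: card=10240; try (A,hash)→3040, (B,hash)→3680, (A,merge)→8960, (B,merge)→17280, (A,nl)→52480, (B,nl)→103680; best=3040 via (A,hash)
  {CDE}: card=320; try (D,hash)→1840, (D,nl_idx)→2080, (C,hash)→2080, (D,merge)→2200, (D,nl)→4480, (C,merge)→4480 …(+1); best=1840 via (D,hash)
  {BCE}: card=640; try (B,hash)→2480, (B,merge)→2560, (C,hash)→3040, (B,nl)→7680, (C,merge)→8960, (C,nl)→52480; best=2480 via (B,hash)
  {BDE}: card=2560; try (B,hash)→2080, (D,hash)→2400, (B,merge)→4480, (D,nl_idx)→7680, (D,merge)→8600, (B,nl)→26240 …(+1); best=2080 via (B,hash)
  {ACDE}: card=5120; try (A,hash)→3280, (D,hash)→4240, (A,merge)→5680, (C,hash)→8320, (D,nl_idx)→15280, (D,merge)→18120 …(+4); best=3280 via (A,hash)
  {ABCE}: card=10240; try (A,hash)→4240, (B,hash)→4880, (A,merge)→10160, (C,hash)→14400, (B,merge)→18480, (A,nl)→53680 …(+3); best=4240 via (A,hash)
  {ABDE}: card=40960; try (A,hash)→5760, (B,hash)→8320, (D,hash)→13760, (A,merge)→36000, (B,merge)→74400, (D,nl_idx)→105440 …(+4); best=5760 via (A,hash)
  {BCDE}: card=2560; try (B,hash)→3280, (D,hash)→3600, (B,merge)→5680, (C,hash)→5760, (D,nl_idx)→8880, (D,merge)→9800 …(+4); best=3280 via (B,hash)
  {ABCDE}: card=40960; try (A,hash)→6960, (B,hash)→9520, (D,hash)→14960, (A,merge)→37200, (C,hash)→47840, (B,merge)→75600 …(+7); best=6960 via (A,hash)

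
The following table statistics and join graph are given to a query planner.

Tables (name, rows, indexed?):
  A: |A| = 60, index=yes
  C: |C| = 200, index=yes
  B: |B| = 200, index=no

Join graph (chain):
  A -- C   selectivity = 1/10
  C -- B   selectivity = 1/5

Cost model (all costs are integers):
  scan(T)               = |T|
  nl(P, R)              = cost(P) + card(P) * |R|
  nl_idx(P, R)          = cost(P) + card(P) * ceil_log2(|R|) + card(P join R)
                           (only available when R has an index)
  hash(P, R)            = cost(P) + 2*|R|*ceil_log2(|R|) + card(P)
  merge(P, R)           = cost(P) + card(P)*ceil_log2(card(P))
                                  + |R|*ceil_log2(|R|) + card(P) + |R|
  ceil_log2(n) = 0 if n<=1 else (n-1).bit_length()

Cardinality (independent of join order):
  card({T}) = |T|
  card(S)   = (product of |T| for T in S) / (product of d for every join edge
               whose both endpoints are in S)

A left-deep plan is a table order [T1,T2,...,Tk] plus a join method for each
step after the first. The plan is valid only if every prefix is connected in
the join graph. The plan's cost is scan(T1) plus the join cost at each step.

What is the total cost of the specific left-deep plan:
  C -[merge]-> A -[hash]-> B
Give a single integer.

step 1: scan C: cost=200, card=200
step 2: join A via merge
    card(P join A) = 200*60/(10) = 1200
    cost = 200 + 200*8 + 60*6 + 200 + 60 = 2420
step 3: join B via hash
    card(P join B) = 1200*200/(5) = 48000
    cost = 2420 + 2*200*8 + 1200 = 6820

6820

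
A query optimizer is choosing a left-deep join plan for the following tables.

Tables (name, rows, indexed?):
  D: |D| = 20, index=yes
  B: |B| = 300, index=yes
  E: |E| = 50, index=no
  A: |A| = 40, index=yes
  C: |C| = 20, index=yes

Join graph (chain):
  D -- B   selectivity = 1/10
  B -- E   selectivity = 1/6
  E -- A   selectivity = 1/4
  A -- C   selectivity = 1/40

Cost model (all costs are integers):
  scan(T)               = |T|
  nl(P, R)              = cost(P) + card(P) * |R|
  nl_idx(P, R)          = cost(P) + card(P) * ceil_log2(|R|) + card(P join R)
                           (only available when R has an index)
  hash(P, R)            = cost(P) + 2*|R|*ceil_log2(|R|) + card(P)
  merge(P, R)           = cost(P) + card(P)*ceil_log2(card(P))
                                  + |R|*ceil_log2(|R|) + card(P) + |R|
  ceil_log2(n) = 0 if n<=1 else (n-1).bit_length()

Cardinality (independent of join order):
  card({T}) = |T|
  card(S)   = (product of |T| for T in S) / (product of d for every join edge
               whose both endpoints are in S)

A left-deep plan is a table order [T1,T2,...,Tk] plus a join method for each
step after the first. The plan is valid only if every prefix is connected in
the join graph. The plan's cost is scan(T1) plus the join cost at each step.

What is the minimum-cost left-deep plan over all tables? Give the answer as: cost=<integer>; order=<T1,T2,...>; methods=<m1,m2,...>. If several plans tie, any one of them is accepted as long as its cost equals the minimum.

Selinger DP (subsets sized 1..n):
  {D}: scan cost=20, card=20
  {B}: scan cost=300, card=300
  {E}: scan cost=50, card=50
  {A}: scan cost=40, card=40
  {C}: scan cost=20, card=20
  {BD}: card=600; try (D,hash)→800, (B,nl_idx)→800, (D,nl_idx)→2400, (B,merge)→3140, (D,merge)→3420, (B,hash)→5440 …(+2); best=800 via (D,hash)
  {BE}: card=2500; try (E,hash)→1200, (B,nl_idx)→3000, (B,merge)→3400, (E,merge)→3650, (B,hash)→5500, (B,nl)→15050 …(+1); best=1200 via (E,hash)
  {AE}: card=500; try (A,hash)→580, (E,merge)→670, (E,hash)→680, (A,merge)→680, (A,nl_idx)→850, (E,nl)→2040 …(+1); best=580 via (A,hash)
  {AC}: card=20; try (A,nl_idx)→160, (C,nl_idx)→260, (C,hash)→280, (A,merge)→420, (C,merge)→440, (A,hash)→520 …(+2); best=160 via (A,nl_idx)
  {BDE}: card=5000; try (E,hash)→2000, (D,hash)→3900, (E,merge)→7750, (D,nl_idx)→18700, (E,nl)→30800, (D,merge)→33820 …(+1); best=2000 via (E,hash)
  {ABE}: card=25000; try (A,hash)→4180, (B,hash)→6480, (B,merge)→8580, (B,nl_idx)→30080, (A,merge)→33980, (A,nl_idx)→41200 …(+2); best=4180 via (A,hash)
  {ACE}: card=250; try (E,merge)→630, (E,hash)→780, (E,nl)→1160, (C,hash)→1280, (C,nl_idx)→3330, (C,merge)→5700 …(+1); best=630 via (E,merge)
  {ABDE}: card=50000; try (A,hash)→7480, (D,hash)→29380, (A,merge)→72280, (A,nl_idx)→82000, (D,nl_idx)→179180, (A,nl)→202000 …(+2); best=7480 via (A,hash)
  {ABCE}: card=12500; try (B,merge)→5880, (B,hash)→6280, (B,nl_idx)→15380, (C,hash)→29380, (B,nl)→75630, (C,nl_idx)→141680 …(+2); best=5880 via (B,merge)
  {ABCDE}: card=25000; try (D,hash)→18580, (C,hash)→57680, (D,nl_idx)→93380, (D,merge)→193500, (D,nl)→255880, (C,nl_idx)→282480 …(+2); best=18580 via (D,hash)

cost=18580; order=C,A,E,B,D; methods=nl_idx,merge,merge,hash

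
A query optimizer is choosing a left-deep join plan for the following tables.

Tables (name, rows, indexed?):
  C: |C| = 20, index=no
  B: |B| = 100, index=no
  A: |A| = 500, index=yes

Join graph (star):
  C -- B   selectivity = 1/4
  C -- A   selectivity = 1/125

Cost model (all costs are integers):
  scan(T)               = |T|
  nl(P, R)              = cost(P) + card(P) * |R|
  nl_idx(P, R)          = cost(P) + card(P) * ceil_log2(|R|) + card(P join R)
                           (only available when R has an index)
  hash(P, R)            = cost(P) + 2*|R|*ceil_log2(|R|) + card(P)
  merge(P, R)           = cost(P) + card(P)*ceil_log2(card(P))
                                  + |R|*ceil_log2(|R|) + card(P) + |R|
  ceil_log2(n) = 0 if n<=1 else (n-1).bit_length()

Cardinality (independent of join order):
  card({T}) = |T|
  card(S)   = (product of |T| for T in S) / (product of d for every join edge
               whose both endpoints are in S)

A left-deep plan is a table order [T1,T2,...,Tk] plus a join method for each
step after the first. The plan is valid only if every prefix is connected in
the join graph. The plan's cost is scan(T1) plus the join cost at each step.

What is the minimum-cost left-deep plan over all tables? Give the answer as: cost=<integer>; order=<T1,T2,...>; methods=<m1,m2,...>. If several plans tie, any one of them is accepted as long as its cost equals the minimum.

cost=1720; order=C,A,B; methods=nl_idx,merge

Selinger DP (subsets sized 1..n):
  {C}: scan cost=20, card=20
  {B}: scan cost=100, card=100
  {A}: scan cost=500, card=500
  {BC}: card=500; try (C,hash)→400, (B,merge)→940, (C,merge)→1020, (B,hash)→1440, (B,nl)→2020, (C,nl)→2100; best=400 via (C,hash)
  {AC}: card=80; try (A,nl_idx)→280, (C,hash)→1200, (A,merge)→5140, (C,merge)→5620, (A,hash)→9040, (A,nl)→10020 …(+1); best=280 via (A,nl_idx)
  {ABC}: card=2000; try (B,merge)→1720, (B,hash)→1760, (A,nl_idx)→6900, (B,nl)→8280, (A,hash)→9900, (A,merge)→10400 …(+1); best=1720 via (B,merge)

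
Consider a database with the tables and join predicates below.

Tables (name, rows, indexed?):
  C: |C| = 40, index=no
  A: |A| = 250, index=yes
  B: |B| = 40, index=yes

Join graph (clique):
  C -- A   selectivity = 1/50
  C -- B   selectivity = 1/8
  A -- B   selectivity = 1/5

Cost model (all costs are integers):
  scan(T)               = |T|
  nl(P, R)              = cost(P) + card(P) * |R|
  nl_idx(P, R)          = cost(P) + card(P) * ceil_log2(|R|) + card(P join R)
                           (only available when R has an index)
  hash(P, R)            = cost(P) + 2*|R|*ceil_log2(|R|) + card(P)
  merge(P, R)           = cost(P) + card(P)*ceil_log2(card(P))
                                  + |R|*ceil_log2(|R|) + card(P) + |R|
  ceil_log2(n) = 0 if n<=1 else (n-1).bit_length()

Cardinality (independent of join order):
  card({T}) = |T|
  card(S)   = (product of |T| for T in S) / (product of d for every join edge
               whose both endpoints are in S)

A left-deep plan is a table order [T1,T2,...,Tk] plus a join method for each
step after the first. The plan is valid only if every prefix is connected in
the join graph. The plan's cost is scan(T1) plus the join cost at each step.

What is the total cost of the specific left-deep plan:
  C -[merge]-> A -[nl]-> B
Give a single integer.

10570

step 1: scan C: cost=40, card=40
step 2: join A via merge
    card(P join A) = 40*250/(50) = 200
    cost = 40 + 40*6 + 250*8 + 40 + 250 = 2570
step 3: join B via nl
    card(P join B) = 200*40/(8*5) = 200
    cost = 2570 + 200*40 = 10570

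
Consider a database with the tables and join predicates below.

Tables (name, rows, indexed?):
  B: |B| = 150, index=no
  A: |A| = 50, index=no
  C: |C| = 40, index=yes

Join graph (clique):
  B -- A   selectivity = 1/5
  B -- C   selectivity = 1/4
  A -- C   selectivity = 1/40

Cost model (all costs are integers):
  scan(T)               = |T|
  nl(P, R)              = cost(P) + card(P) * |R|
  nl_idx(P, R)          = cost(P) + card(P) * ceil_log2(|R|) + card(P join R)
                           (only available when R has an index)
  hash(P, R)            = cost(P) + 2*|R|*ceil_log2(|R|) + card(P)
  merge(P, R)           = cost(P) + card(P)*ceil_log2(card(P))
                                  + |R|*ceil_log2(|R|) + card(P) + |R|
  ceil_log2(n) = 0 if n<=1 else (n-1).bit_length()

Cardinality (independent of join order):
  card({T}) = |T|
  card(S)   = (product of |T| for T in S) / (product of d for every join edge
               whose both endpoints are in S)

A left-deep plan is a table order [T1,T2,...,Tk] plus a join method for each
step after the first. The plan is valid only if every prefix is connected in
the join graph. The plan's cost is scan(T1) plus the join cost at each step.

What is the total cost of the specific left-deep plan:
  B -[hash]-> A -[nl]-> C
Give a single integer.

step 1: scan B: cost=150, card=150
step 2: join A via hash
    card(P join A) = 150*50/(5) = 1500
    cost = 150 + 2*50*6 + 150 = 900
step 3: join C via nl
    card(P join C) = 1500*40/(4*40) = 375
    cost = 900 + 1500*40 = 60900

60900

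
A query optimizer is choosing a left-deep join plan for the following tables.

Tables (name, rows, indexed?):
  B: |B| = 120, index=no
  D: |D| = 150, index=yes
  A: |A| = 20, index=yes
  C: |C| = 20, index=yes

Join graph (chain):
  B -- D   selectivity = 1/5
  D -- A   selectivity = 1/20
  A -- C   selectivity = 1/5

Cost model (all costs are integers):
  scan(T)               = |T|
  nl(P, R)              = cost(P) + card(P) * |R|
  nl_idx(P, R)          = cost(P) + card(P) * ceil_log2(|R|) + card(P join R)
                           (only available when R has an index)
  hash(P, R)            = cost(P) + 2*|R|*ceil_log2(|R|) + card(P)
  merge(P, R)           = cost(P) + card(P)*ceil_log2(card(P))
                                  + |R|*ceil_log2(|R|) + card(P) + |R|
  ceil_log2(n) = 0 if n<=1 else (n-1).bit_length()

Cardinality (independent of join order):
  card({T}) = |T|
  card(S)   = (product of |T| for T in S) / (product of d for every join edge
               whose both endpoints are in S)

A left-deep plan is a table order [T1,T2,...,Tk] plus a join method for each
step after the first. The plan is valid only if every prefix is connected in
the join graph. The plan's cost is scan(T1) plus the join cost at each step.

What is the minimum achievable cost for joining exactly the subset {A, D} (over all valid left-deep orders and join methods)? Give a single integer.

330

Selinger DP over subsets of {A,D}:
  {D}: scan cost=150, card=150
  {A}: scan cost=20, card=20
  {AD}: card=150; try (D,nl_idx)→330, (A,hash)→500, (A,nl_idx)→1050, (D,merge)→1490, (A,merge)→1620, (D,hash)→2440 …(+2); best=330 via (D,nl_idx)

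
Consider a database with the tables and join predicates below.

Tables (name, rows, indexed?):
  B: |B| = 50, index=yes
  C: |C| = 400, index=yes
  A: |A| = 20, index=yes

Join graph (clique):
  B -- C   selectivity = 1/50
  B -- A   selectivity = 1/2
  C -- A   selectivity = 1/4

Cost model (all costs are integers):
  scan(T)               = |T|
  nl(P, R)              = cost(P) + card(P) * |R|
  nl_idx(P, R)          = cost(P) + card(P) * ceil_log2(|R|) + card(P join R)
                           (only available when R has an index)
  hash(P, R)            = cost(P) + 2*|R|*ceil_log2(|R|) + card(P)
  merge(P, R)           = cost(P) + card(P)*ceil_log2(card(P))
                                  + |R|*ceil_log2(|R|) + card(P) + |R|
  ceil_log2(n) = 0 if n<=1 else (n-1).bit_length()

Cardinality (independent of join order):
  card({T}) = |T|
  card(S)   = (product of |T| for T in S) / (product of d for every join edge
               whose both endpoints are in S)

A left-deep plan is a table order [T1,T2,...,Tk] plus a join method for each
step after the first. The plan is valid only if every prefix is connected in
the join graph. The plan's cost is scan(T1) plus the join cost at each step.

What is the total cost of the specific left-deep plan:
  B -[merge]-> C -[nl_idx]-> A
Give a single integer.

step 1: scan B: cost=50, card=50
step 2: join C via merge
    card(P join C) = 50*400/(50) = 400
    cost = 50 + 50*6 + 400*9 + 50 + 400 = 4400
step 3: join A via nl_idx
    card(P join A) = 400*20/(2*4) = 1000
    cost = 4400 + 400*5 + 1000 = 7400

7400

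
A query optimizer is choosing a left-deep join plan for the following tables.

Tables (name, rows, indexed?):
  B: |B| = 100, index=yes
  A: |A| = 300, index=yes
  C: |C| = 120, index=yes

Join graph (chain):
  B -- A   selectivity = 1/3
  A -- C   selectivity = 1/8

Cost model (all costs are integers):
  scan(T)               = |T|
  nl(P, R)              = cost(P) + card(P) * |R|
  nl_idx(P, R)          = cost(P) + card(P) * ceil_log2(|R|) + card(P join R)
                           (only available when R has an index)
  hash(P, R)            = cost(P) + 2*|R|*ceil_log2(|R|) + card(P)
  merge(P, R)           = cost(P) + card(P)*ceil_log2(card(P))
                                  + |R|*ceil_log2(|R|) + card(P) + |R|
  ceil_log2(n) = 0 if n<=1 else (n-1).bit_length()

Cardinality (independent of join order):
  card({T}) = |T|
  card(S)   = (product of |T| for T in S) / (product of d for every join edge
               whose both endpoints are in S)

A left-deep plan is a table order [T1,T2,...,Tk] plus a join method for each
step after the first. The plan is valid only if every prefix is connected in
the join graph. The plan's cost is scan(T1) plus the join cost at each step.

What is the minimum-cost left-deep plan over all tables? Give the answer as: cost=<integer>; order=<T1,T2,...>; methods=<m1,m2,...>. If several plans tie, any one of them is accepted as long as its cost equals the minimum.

Selinger DP (subsets sized 1..n):
  {B}: scan cost=100, card=100
  {A}: scan cost=300, card=300
  {C}: scan cost=120, card=120
  {AB}: card=10000; try (B,hash)→2000, (A,merge)→3900, (B,merge)→4100, (A,hash)→5600, (A,nl_idx)→11000, (B,nl_idx)→12400 …(+2); best=2000 via (B,hash)
  {AC}: card=4500; try (C,hash)→2280, (A,merge)→4080, (C,merge)→4260, (A,hash)→5640, (A,nl_idx)→5700, (C,nl_idx)→6900 …(+2); best=2280 via (C,hash)
  {ABC}: card=150000; try (B,hash)→8180, (C,hash)→13680, (B,merge)→66080, (C,merge)→152960, (B,nl_idx)→183780, (C,nl_idx)→222000 …(+2); best=8180 via (B,hash)

cost=8180; order=A,C,B; methods=hash,hash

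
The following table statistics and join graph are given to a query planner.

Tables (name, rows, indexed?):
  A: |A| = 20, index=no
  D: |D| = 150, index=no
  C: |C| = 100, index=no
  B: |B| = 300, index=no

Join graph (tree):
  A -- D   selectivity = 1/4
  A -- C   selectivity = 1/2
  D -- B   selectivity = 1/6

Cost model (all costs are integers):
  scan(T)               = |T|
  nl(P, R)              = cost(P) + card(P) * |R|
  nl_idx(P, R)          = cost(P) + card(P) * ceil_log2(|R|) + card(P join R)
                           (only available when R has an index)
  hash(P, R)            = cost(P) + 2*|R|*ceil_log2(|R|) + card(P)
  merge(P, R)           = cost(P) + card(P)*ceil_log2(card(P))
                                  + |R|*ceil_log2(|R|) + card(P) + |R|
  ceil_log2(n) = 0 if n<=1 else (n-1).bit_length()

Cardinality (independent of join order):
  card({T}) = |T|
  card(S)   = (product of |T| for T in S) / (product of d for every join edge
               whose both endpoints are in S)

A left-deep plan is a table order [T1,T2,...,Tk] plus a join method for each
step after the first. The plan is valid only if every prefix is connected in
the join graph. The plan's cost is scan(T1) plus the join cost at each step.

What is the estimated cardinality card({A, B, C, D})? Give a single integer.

1875000

Tables in S: A(20), B(300), C(100), D(150)
Edges inside S: A-D(d=4), A-C(d=2), D-B(d=6)
numerator = 20 * 300 * 100 * 150 = 90000000
denominator = 4 * 2 * 6 = 48
card(S) = 90000000 / 48 = 1875000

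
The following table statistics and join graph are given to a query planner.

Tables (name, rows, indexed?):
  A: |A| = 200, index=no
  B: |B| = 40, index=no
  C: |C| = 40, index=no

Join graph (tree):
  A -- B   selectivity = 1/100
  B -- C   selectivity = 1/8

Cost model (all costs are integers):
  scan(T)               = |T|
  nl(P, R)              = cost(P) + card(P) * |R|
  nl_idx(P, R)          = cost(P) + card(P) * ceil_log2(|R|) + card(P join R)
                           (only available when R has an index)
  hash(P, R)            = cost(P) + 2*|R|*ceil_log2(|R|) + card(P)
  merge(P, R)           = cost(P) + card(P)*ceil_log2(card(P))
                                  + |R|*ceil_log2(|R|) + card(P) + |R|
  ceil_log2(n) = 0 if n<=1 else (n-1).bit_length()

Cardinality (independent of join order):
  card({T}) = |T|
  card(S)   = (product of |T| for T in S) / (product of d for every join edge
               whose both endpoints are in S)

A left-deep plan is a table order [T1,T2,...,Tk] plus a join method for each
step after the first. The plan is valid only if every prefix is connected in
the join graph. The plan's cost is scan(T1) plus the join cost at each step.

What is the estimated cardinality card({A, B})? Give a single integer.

Tables in S: A(200), B(40)
Edges inside S: A-B(d=100)
numerator = 200 * 40 = 8000
denominator = 100 = 100
card(S) = 8000 / 100 = 80

80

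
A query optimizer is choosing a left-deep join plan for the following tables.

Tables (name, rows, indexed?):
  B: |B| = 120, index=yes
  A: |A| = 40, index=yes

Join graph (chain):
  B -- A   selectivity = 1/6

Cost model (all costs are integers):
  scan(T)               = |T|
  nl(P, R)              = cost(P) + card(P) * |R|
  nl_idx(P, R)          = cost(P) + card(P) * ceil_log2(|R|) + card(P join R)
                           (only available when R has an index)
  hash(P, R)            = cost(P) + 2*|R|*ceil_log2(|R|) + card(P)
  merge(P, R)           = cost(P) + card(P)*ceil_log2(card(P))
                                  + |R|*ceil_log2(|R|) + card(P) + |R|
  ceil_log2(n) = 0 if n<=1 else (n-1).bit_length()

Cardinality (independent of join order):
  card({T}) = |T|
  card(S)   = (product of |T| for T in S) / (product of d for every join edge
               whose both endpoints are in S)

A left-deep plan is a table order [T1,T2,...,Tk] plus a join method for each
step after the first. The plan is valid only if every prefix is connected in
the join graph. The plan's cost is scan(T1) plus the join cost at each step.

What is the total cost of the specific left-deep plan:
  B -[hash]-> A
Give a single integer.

720

step 1: scan B: cost=120, card=120
step 2: join A via hash
    card(P join A) = 120*40/(6) = 800
    cost = 120 + 2*40*6 + 120 = 720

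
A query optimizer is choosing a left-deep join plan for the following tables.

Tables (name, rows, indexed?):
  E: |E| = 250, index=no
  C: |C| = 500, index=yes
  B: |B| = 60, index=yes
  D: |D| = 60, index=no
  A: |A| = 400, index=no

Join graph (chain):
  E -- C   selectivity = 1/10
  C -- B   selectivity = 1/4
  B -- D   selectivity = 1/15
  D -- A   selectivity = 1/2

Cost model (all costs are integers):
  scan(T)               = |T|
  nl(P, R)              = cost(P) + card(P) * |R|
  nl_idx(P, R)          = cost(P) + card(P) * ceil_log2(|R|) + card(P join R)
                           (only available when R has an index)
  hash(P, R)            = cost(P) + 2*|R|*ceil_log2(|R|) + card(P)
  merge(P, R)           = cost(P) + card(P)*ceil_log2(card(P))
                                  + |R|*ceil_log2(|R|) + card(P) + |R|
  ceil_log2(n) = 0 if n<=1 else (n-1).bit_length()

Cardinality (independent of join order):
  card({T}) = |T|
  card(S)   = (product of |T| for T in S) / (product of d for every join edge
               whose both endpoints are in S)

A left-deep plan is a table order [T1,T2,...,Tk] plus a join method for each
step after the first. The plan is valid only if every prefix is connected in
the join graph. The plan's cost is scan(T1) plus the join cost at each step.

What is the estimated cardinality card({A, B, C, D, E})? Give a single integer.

150000000

Tables in S: A(400), B(60), C(500), D(60), E(250)
Edges inside S: E-C(d=10), C-B(d=4), B-D(d=15), D-A(d=2)
numerator = 400 * 60 * 500 * 60 * 250 = 180000000000
denominator = 10 * 4 * 15 * 2 = 1200
card(S) = 180000000000 / 1200 = 150000000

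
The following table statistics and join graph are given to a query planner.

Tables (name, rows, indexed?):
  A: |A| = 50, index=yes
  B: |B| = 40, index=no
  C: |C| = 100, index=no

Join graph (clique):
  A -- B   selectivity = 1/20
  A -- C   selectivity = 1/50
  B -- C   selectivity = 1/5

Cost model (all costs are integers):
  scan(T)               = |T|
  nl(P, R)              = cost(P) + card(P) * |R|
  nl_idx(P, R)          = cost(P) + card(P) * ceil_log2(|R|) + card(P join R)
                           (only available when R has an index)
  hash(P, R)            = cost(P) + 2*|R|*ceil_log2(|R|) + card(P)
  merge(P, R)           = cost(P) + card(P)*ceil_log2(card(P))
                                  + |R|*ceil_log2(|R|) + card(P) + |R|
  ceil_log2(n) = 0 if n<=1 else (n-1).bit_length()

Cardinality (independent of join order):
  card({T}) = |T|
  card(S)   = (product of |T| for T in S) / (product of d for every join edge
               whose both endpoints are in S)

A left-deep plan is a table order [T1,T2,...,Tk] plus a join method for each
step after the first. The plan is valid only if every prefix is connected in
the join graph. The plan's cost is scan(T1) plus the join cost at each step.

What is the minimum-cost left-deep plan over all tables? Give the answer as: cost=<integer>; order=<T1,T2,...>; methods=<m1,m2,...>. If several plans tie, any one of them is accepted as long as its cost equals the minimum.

Selinger DP (subsets sized 1..n):
  {A}: scan cost=50, card=50
  {B}: scan cost=40, card=40
  {C}: scan cost=100, card=100
  {AB}: card=100; try (A,nl_idx)→380, (B,hash)→580, (A,merge)→670, (B,merge)→680, (A,hash)→680, (A,nl)→2040 …(+1); best=380 via (A,nl_idx)
  {AC}: card=100; try (A,hash)→800, (A,nl_idx)→800, (C,merge)→1200, (A,merge)→1250, (C,hash)→1500, (C,nl)→5050 …(+1); best=800 via (A,hash)
  {BC}: card=800; try (B,hash)→680, (C,merge)→1120, (B,merge)→1180, (C,hash)→1480, (C,nl)→4040, (B,nl)→4100; best=680 via (B,hash)
  {ABC}: card=40; try (B,hash)→1380, (C,hash)→1880, (B,merge)→1880, (C,merge)→1980, (A,hash)→2080, (B,nl)→4800 …(+4); best=1380 via (B,hash)

cost=1380; order=C,A,B; methods=hash,hash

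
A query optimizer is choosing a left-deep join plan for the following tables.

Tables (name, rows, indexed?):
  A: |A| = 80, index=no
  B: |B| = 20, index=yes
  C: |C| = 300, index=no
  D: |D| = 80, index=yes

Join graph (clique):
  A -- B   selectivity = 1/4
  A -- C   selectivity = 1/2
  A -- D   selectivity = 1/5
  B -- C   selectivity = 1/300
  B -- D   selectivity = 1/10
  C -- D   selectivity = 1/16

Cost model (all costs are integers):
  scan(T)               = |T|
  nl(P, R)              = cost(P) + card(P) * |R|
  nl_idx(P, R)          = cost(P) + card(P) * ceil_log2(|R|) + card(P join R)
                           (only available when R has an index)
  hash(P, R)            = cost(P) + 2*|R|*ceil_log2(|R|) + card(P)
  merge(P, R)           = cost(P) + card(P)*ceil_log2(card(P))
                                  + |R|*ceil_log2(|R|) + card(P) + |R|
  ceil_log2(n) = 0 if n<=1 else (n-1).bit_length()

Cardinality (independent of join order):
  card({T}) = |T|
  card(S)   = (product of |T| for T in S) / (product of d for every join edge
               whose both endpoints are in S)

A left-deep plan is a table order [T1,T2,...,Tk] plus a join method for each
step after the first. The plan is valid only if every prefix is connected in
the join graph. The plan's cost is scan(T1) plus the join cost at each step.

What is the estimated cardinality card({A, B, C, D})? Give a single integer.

20

Tables in S: A(80), B(20), C(300), D(80)
Edges inside S: A-B(d=4), A-C(d=2), A-D(d=5), B-C(d=300), B-D(d=10), C-D(d=16)
numerator = 80 * 20 * 300 * 80 = 38400000
denominator = 4 * 2 * 5 * 300 * 10 * 16 = 1920000
card(S) = 38400000 / 1920000 = 20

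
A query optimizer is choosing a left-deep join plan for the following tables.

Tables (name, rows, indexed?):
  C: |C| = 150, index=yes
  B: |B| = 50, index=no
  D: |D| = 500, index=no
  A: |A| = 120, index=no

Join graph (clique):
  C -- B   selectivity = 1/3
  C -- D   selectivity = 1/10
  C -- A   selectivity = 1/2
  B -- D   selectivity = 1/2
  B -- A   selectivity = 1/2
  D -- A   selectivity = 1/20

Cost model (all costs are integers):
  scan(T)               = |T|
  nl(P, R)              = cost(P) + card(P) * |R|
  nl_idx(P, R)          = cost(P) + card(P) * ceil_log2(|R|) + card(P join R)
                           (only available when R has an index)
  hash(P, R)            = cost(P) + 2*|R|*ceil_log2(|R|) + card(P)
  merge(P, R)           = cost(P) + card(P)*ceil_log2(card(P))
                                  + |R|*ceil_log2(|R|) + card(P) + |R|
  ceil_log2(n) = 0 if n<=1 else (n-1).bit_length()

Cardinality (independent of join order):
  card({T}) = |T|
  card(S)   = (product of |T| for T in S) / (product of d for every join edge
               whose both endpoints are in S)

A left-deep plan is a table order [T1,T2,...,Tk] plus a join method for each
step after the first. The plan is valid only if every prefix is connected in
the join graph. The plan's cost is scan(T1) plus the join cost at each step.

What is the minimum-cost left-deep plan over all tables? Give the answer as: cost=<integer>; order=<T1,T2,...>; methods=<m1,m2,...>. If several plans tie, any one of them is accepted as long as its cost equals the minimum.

Selinger DP (subsets sized 1..n):
  {C}: scan cost=150, card=150
  {B}: scan cost=50, card=50
  {D}: scan cost=500, card=500
  {A}: scan cost=120, card=120
  {BC}: card=2500; try (B,hash)→900, (C,merge)→1750, (B,merge)→1850, (C,hash)→2500, (C,nl_idx)→2950, (C,nl)→7550 …(+1); best=900 via (B,hash)
  {CD}: card=7500; try (C,hash)→3400, (D,merge)→6500, (C,merge)→6850, (D,hash)→9300, (C,nl_idx)→12000, (D,nl)→75150 …(+1); best=3400 via (C,hash)
  {AC}: card=9000; try (A,hash)→1980, (C,merge)→2430, (A,merge)→2460, (C,hash)→2640, (C,nl_idx)→10080, (C,nl)→18120 …(+1); best=1980 via (A,hash)
  {BD}: card=12500; try (B,hash)→1600, (D,merge)→5400, (B,merge)→5850, (D,hash)→9100, (D,nl)→25050, (B,nl)→25500; best=1600 via (B,hash)
  {AB}: card=3000; try (B,hash)→840, (A,merge)→1360, (B,merge)→1430, (A,hash)→1780, (A,nl)→6050, (B,nl)→6120; best=840 via (B,hash)
  {AD}: card=3000; try (A,hash)→2680, (D,merge)→6080, (A,merge)→6460, (D,hash)→9240, (D,nl)→60120, (A,nl)→60500; best=2680 via (A,hash)
  {BCD}: card=62500; try (B,hash)→11500, (D,hash)→12400, (C,hash)→16500, (D,merge)→38400, (B,merge)→108750, (C,nl_idx)→164100 …(+4); best=11500 via (B,hash)
  {ABC}: card=75000; try (A,hash)→5080, (C,hash)→6240, (B,hash)→11580, (A,merge)→34360, (C,merge)→41190, (C,nl_idx)→99840 …(+4); best=5080 via (A,hash)
  {ACD}: card=22500; try (C,hash)→8080, (A,hash)→12580, (D,hash)→19980, (C,merge)→43030, (C,nl_idx)→49180, (A,merge)→109360 …(+4); best=8080 via (C,hash)
  {ABD}: card=37500; try (B,hash)→6280, (D,hash)→12840, (A,hash)→15780, (B,merge)→42030, (D,merge)→44840, (B,nl)→152680 …(+3); best=6280 via (B,hash)
  {ABCD}: card=93750; try (B,hash)→31180, (C,hash)→46180, (A,hash)→75680, (D,hash)→89080, (B,merge)→368430, (C,nl_idx)→400030 …(+7); best=31180 via (B,hash)

cost=31180; order=D,A,C,B; methods=hash,hash,hash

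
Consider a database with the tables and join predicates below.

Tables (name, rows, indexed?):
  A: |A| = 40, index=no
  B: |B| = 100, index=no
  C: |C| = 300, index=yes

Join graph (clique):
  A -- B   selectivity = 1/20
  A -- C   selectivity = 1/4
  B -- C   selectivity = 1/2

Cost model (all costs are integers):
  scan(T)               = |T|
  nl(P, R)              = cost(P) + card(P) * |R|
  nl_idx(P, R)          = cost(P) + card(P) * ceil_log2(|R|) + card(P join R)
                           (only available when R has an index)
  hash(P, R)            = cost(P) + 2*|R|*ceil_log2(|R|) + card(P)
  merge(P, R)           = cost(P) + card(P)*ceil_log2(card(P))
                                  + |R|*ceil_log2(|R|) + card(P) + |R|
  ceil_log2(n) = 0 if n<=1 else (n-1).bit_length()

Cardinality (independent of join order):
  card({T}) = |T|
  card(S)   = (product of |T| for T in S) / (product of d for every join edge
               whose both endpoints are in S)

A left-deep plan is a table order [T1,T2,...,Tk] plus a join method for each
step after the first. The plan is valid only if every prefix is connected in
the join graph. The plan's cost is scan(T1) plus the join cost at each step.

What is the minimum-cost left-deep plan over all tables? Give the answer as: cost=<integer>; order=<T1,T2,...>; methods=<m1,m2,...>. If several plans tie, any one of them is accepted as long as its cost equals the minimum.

cost=5480; order=B,A,C; methods=hash,merge

Selinger DP (subsets sized 1..n):
  {A}: scan cost=40, card=40
  {B}: scan cost=100, card=100
  {C}: scan cost=300, card=300
  {AB}: card=200; try (A,hash)→680, (B,merge)→1120, (A,merge)→1180, (B,hash)→1480, (B,nl)→4040, (A,nl)→4100; best=680 via (A,hash)
  {AC}: card=3000; try (A,hash)→1080, (C,merge)→3320, (C,nl_idx)→3400, (A,merge)→3580, (C,hash)→5480, (C,nl)→12040 …(+1); best=1080 via (A,hash)
  {BC}: card=15000; try (B,hash)→2000, (C,merge)→3900, (B,merge)→4100, (C,hash)→5600, (C,nl_idx)→16000, (C,nl)→30100 …(+1); best=2000 via (B,hash)
  {ABC}: card=7500; try (C,merge)→5480, (B,hash)→5480, (C,hash)→6280, (C,nl_idx)→9980, (A,hash)→17480, (B,merge)→40880 …(+4); best=5480 via (C,merge)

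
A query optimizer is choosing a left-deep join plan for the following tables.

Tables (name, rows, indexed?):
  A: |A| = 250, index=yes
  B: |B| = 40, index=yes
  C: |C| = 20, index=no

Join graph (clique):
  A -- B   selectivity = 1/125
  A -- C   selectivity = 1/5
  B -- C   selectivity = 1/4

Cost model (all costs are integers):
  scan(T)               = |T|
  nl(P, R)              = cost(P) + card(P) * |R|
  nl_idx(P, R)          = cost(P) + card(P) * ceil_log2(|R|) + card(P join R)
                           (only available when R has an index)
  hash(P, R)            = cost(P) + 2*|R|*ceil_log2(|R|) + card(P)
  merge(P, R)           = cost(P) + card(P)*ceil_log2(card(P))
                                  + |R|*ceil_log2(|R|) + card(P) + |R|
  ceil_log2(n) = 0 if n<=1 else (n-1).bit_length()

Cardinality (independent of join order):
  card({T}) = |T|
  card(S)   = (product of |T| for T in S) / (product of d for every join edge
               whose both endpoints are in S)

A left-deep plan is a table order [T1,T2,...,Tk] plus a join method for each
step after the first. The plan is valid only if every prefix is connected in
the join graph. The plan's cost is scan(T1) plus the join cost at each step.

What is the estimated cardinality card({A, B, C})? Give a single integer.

80

Tables in S: A(250), B(40), C(20)
Edges inside S: A-B(d=125), A-C(d=5), B-C(d=4)
numerator = 250 * 40 * 20 = 200000
denominator = 125 * 5 * 4 = 2500
card(S) = 200000 / 2500 = 80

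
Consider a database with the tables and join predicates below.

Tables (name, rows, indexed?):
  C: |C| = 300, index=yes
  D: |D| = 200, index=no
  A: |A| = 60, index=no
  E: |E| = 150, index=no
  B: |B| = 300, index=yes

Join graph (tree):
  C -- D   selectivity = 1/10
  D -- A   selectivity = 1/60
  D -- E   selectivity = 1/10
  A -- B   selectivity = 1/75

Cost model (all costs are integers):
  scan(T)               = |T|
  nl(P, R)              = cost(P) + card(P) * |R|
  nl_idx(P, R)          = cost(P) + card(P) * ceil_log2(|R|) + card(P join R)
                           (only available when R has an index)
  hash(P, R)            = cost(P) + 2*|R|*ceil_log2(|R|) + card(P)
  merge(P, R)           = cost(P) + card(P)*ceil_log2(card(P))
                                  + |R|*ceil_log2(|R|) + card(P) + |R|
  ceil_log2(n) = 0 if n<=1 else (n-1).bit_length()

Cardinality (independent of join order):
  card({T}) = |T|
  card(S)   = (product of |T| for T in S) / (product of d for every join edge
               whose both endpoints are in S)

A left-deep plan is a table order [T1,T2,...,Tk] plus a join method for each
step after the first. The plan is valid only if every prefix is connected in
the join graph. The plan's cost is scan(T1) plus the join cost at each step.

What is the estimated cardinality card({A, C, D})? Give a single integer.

6000

Tables in S: A(60), C(300), D(200)
Edges inside S: C-D(d=10), D-A(d=60)
numerator = 60 * 300 * 200 = 3600000
denominator = 10 * 60 = 600
card(S) = 3600000 / 600 = 6000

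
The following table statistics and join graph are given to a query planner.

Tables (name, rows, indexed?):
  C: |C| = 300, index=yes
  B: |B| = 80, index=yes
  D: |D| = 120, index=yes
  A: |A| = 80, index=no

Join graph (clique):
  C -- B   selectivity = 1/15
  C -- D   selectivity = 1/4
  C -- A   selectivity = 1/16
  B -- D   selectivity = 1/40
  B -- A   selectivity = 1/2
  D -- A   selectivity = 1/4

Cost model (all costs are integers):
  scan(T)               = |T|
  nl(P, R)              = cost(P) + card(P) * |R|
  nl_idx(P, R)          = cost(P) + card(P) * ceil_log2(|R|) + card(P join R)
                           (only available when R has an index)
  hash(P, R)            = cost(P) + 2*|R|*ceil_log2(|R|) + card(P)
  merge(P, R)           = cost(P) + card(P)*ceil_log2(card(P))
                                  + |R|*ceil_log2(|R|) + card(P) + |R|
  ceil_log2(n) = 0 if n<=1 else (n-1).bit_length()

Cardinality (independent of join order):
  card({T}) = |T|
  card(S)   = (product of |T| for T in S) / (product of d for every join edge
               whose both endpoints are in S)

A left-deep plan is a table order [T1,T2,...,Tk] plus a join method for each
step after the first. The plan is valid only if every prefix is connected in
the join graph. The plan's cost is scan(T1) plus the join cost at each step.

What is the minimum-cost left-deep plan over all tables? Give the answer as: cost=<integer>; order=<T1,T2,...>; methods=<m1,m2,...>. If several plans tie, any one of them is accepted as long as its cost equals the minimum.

Selinger DP (subsets sized 1..n):
  {C}: scan cost=300, card=300
  {B}: scan cost=80, card=80
  {D}: scan cost=120, card=120
  {A}: scan cost=80, card=80
  {BC}: card=1600; try (B,hash)→1720, (C,nl_idx)→2400, (C,merge)→3720, (B,merge)→3940, (B,nl_idx)→4000, (C,hash)→5560 …(+2); best=1720 via (B,hash)
  {CD}: card=9000; try (D,hash)→2280, (C,merge)→4080, (D,merge)→4260, (C,hash)→5640, (C,nl_idx)→10200, (D,nl_idx)→11400 …(+2); best=2280 via (D,hash)
  {AC}: card=1500; try (A,hash)→1720, (C,nl_idx)→2300, (C,merge)→3720, (A,merge)→3940, (C,hash)→5560, (C,nl)→24080 …(+1); best=1720 via (A,hash)
  {BD}: card=240; try (D,nl_idx)→880, (B,nl_idx)→1200, (B,hash)→1360, (D,merge)→1680, (B,merge)→1720, (D,hash)→1840 …(+2); best=880 via (D,nl_idx)
  {AB}: card=3200; try (B,hash)→1280, (A,hash)→1280, (B,merge)→1360, (A,merge)→1360, (B,nl_idx)→3840, (B,nl)→6480 …(+1); best=1280 via (B,hash)
  {AD}: card=2400; try (A,hash)→1360, (D,merge)→1680, (A,merge)→1720, (D,hash)→1840, (D,nl_idx)→3040, (D,nl)→9680 …(+1); best=1360 via (A,hash)
  {BCD}: card=1200; try (C,nl_idx)→4240, (D,hash)→5000, (C,merge)→6040, (C,hash)→6520, (B,hash)→12400, (D,nl_idx)→14120 …(+6); best=4240 via (C,nl_idx)
  {ABC}: card=4000; try (B,hash)→4340, (A,hash)→4440, (C,hash)→9880, (B,nl_idx)→16220, (B,merge)→20360, (A,merge)→21560 …(+5); best=4340 via (B,hash)
  {ACD}: card=11250; try (D,hash)→4900, (C,hash)→9160, (A,hash)→12400, (D,merge)→20680, (D,nl_idx)→23470, (C,nl_idx)→34210 …(+5); best=4900 via (D,hash)
  {ABD}: card=2400; try (A,hash)→2240, (A,merge)→3680, (B,hash)→4880, (D,hash)→6160, (A,nl)→20080, (B,nl_idx)→20560 …(+5); best=2240 via (A,hash)
  {ABCD}: card=750; try (A,hash)→6560, (D,hash)→10020, (C,hash)→10040, (B,hash)→17270, (A,merge)→19280, (C,nl_idx)→24590 …(+9); best=6560 via (A,hash)

cost=6560; order=B,D,C,A; methods=nl_idx,nl_idx,hash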